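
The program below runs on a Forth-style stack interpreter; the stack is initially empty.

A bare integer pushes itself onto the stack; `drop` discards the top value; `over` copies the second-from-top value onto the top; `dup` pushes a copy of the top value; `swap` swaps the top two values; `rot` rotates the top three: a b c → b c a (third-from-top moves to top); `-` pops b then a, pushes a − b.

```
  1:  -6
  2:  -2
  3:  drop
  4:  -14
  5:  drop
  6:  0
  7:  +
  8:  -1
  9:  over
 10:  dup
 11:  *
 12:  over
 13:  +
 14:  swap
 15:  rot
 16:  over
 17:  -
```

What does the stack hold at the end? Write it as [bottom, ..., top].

[35, -1, -5]

-6   : [-6]
-2   : [-6, -2]
drop : [-6]
-14  : [-6, -14]
drop : [-6]
0    : [-6, 0]
+    : [-6]
-1   : [-6, -1]
over : [-6, -1, -6]
dup  : [-6, -1, -6, -6]
*    : [-6, -1, 36]
over : [-6, -1, 36, -1]
+    : [-6, -1, 35]
swap : [-6, 35, -1]
rot  : [35, -1, -6]
over : [35, -1, -6, -1]
-    : [35, -1, -5]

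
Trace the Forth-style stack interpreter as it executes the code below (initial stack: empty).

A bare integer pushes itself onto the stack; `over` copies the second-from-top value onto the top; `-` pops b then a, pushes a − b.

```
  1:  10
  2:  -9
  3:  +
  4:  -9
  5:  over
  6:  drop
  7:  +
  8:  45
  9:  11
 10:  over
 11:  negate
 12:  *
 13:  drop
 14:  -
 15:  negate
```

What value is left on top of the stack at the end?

53

10     -> 10
-9     -> 10 -9
+      -> 1
-9     -> 1 -9
over   -> 1 -9 1
drop   -> 1 -9
+      -> -8
45     -> -8 45
11     -> -8 45 11
over   -> -8 45 11 45
negate -> -8 45 11 -45
*      -> -8 45 -495
drop   -> -8 45
-      -> -53
negate -> 53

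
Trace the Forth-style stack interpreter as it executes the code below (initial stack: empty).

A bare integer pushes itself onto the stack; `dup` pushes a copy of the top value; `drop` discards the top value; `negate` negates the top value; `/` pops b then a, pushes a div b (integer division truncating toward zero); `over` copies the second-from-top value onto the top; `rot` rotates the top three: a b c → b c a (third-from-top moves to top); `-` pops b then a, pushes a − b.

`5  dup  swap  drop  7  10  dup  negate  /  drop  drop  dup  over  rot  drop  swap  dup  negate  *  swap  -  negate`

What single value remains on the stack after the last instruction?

30

5      -> 5
dup    -> 5 5
swap   -> 5 5
drop   -> 5
7      -> 5 7
10     -> 5 7 10
dup    -> 5 7 10 10
negate -> 5 7 10 -10
/      -> 5 7 -1
drop   -> 5 7
drop   -> 5
dup    -> 5 5
over   -> 5 5 5
rot    -> 5 5 5
drop   -> 5 5
swap   -> 5 5
dup    -> 5 5 5
negate -> 5 5 -5
*      -> 5 -25
swap   -> -25 5
-      -> -30
negate -> 30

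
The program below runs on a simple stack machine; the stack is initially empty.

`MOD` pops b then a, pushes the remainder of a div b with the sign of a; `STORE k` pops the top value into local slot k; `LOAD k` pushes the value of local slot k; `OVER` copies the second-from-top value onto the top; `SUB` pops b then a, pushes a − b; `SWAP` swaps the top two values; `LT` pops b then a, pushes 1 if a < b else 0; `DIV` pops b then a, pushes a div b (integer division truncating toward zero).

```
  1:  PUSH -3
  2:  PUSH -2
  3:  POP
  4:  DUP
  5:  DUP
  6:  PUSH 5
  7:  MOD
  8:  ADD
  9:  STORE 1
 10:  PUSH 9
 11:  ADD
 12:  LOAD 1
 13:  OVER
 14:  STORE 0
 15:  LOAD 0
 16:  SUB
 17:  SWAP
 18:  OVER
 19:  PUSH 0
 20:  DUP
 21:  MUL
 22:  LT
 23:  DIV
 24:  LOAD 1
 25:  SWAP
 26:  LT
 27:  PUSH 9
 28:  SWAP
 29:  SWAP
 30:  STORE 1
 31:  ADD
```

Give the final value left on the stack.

-11

PUSH -3  -3
PUSH -2  -3 -2
POP      -3
DUP      -3 -3
DUP      -3 -3 -3
PUSH 5   -3 -3 -3 5
MOD      -3 -3 -3
ADD      -3 -6
STORE 1  -3
PUSH 9   -3 9
ADD      6
LOAD 1   6 -6
OVER     6 -6 6
STORE 0  6 -6
LOAD 0   6 -6 6
SUB      6 -12
SWAP     -12 6
OVER     -12 6 -12
PUSH 0   -12 6 -12 0
DUP      -12 6 -12 0 0
MUL      -12 6 -12 0
LT       -12 6 1
DIV      -12 6
LOAD 1   -12 6 -6
SWAP     -12 -6 6
LT       -12 1
PUSH 9   -12 1 9
SWAP     -12 9 1
SWAP     -12 1 9
STORE 1  -12 1
ADD      -11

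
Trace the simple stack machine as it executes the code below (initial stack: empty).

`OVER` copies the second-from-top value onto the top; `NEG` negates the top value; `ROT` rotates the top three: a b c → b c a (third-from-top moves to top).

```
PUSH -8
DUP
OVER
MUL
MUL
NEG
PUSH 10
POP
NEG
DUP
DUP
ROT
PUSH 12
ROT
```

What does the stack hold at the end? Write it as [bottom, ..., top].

[-512, -512, 12, -512]

PUSH -8  -8
DUP      -8 -8
OVER     -8 -8 -8
MUL      -8 64
MUL      -512
NEG      512
PUSH 10  512 10
POP      512
NEG      -512
DUP      -512 -512
DUP      -512 -512 -512
ROT      -512 -512 -512
PUSH 12  -512 -512 -512 12
ROT      -512 -512 12 -512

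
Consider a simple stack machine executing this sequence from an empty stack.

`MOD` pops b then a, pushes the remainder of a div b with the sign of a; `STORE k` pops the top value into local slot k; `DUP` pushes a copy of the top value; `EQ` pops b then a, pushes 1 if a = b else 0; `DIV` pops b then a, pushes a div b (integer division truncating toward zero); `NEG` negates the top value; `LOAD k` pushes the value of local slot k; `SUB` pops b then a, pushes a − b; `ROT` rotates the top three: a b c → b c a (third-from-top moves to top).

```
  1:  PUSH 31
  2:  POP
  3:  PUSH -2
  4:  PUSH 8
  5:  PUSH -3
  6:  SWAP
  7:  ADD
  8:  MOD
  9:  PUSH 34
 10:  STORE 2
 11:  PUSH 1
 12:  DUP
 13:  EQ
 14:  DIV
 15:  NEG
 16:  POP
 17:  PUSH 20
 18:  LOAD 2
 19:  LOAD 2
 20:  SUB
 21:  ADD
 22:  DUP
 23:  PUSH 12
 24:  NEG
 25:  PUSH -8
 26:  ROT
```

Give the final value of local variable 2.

PUSH 31 → [31]
POP     → []
PUSH -2 → [-2]
PUSH 8  → [-2, 8]
PUSH -3 → [-2, 8, -3]
SWAP    → [-2, -3, 8]
ADD     → [-2, 5]
MOD     → [-2]
PUSH 34 → [-2, 34]
STORE 2 → [-2]
PUSH 1  → [-2, 1]
DUP     → [-2, 1, 1]
EQ      → [-2, 1]
DIV     → [-2]
NEG     → [2]
POP     → []
PUSH 20 → [20]
LOAD 2  → [20, 34]
LOAD 2  → [20, 34, 34]
SUB     → [20, 0]
ADD     → [20]
DUP     → [20, 20]
PUSH 12 → [20, 20, 12]
NEG     → [20, 20, -12]
PUSH -8 → [20, 20, -12, -8]
ROT     → [20, -12, -8, 20]

34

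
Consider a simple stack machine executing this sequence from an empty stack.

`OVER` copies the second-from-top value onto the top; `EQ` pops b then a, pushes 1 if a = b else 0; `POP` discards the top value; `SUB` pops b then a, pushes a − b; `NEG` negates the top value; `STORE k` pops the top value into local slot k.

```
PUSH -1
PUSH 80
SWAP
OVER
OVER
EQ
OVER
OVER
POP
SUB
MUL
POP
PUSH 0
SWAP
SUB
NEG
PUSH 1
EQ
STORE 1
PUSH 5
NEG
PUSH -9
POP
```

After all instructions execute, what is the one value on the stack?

PUSH -1 -> -1
PUSH 80 -> -1 80
SWAP    -> 80 -1
OVER    -> 80 -1 80
OVER    -> 80 -1 80 -1
EQ      -> 80 -1 0
OVER    -> 80 -1 0 -1
OVER    -> 80 -1 0 -1 0
POP     -> 80 -1 0 -1
SUB     -> 80 -1 1
MUL     -> 80 -1
POP     -> 80
PUSH 0  -> 80 0
SWAP    -> 0 80
SUB     -> -80
NEG     -> 80
PUSH 1  -> 80 1
EQ      -> 0
STORE 1 -> (empty)
PUSH 5  -> 5
NEG     -> -5
PUSH -9 -> -5 -9
POP     -> -5

-5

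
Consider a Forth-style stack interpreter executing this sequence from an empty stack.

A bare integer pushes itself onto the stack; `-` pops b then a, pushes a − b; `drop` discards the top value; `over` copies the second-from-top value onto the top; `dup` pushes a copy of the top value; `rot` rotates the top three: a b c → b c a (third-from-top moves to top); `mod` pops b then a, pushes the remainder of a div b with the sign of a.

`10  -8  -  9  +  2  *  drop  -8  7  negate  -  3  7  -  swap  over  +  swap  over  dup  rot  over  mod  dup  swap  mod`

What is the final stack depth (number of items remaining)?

4

10      10
-8      10 -8
-       18
9       18 9
+       27
2       27 2
*       54
drop    (empty)
-8      -8
7       -8 7
negate  -8 -7
-       -1
3       -1 3
7       -1 3 7
-       -1 -4
swap    -4 -1
over    -4 -1 -4
+       -4 -5
swap    -5 -4
over    -5 -4 -5
dup     -5 -4 -5 -5
rot     -5 -5 -5 -4
over    -5 -5 -5 -4 -5
mod     -5 -5 -5 -4
dup     -5 -5 -5 -4 -4
swap    -5 -5 -5 -4 -4
mod     -5 -5 -5 0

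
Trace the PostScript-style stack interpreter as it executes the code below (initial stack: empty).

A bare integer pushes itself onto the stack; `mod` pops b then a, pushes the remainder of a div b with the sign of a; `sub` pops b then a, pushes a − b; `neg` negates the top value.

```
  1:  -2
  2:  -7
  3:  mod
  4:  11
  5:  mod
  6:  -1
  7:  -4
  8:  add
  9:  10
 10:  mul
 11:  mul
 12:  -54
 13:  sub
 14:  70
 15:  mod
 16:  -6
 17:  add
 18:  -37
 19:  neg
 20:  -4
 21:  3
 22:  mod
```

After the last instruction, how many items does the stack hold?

3

-2  → [-2]
-7  → [-2, -7]
mod → [-2]
11  → [-2, 11]
mod → [-2]
-1  → [-2, -1]
-4  → [-2, -1, -4]
add → [-2, -5]
10  → [-2, -5, 10]
mul → [-2, -50]
mul → [100]
-54 → [100, -54]
sub → [154]
70  → [154, 70]
mod → [14]
-6  → [14, -6]
add → [8]
-37 → [8, -37]
neg → [8, 37]
-4  → [8, 37, -4]
3   → [8, 37, -4, 3]
mod → [8, 37, -1]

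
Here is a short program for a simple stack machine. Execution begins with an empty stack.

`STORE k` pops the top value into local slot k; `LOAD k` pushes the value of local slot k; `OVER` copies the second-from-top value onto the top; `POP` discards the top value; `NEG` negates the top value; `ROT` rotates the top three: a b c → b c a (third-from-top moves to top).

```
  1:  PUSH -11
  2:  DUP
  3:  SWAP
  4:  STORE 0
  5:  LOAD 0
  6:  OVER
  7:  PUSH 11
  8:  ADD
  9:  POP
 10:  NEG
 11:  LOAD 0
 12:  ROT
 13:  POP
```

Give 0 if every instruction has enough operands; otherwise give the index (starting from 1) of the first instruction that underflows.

0

PUSH -11 : -11
DUP      : -11 -11
SWAP     : -11 -11
STORE 0  : -11
LOAD 0   : -11 -11
OVER     : -11 -11 -11
PUSH 11  : -11 -11 -11 11
ADD      : -11 -11 0
POP      : -11 -11
NEG      : -11 11
LOAD 0   : -11 11 -11
ROT      : 11 -11 -11
POP      : 11 -11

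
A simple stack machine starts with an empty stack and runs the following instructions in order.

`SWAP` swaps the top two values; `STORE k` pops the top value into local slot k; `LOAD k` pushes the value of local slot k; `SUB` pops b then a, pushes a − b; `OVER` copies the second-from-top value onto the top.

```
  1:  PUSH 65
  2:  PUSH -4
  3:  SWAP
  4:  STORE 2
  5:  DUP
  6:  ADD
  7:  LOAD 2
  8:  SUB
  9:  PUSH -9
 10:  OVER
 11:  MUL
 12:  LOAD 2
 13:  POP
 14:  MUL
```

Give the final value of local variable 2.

PUSH 65 → 65
PUSH -4 → 65 -4
SWAP    → -4 65
STORE 2 → -4
DUP     → -4 -4
ADD     → -8
LOAD 2  → -8 65
SUB     → -73
PUSH -9 → -73 -9
OVER    → -73 -9 -73
MUL     → -73 657
LOAD 2  → -73 657 65
POP     → -73 657
MUL     → -47961

65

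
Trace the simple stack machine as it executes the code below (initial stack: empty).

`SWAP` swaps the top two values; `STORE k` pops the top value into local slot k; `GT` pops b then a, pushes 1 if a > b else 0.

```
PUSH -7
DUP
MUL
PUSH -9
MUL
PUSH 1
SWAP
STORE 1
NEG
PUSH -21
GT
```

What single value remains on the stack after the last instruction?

PUSH -7   -7
DUP       -7 -7
MUL       49
PUSH -9   49 -9
MUL       -441
PUSH 1    -441 1
SWAP      1 -441
STORE 1   1
NEG       -1
PUSH -21  -1 -21
GT        1

1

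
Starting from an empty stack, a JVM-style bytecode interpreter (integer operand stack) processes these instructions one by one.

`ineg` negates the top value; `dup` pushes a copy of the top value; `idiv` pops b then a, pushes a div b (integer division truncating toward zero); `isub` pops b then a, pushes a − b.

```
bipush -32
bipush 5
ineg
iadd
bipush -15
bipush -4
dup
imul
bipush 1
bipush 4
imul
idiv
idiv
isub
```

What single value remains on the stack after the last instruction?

-34

bipush -32 -> [-32]
bipush 5   -> [-32, 5]
ineg       -> [-32, -5]
iadd       -> [-37]
bipush -15 -> [-37, -15]
bipush -4  -> [-37, -15, -4]
dup        -> [-37, -15, -4, -4]
imul       -> [-37, -15, 16]
bipush 1   -> [-37, -15, 16, 1]
bipush 4   -> [-37, -15, 16, 1, 4]
imul       -> [-37, -15, 16, 4]
idiv       -> [-37, -15, 4]
idiv       -> [-37, -3]
isub       -> [-34]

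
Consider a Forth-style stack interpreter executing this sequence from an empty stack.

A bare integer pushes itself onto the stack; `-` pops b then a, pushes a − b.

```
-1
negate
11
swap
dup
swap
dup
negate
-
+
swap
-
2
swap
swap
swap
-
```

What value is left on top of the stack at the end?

10

-1     -> -1
negate -> 1
11     -> 1 11
swap   -> 11 1
dup    -> 11 1 1
swap   -> 11 1 1
dup    -> 11 1 1 1
negate -> 11 1 1 -1
-      -> 11 1 2
+      -> 11 3
swap   -> 3 11
-      -> -8
2      -> -8 2
swap   -> 2 -8
swap   -> -8 2
swap   -> 2 -8
-      -> 10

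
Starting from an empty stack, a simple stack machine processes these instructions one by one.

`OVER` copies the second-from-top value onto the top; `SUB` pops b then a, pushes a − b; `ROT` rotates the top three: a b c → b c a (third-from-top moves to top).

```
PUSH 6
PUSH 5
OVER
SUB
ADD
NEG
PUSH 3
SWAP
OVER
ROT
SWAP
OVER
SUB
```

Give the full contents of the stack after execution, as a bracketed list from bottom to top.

[-5, 3, 0]

PUSH 6 : 6
PUSH 5 : 6 5
OVER   : 6 5 6
SUB    : 6 -1
ADD    : 5
NEG    : -5
PUSH 3 : -5 3
SWAP   : 3 -5
OVER   : 3 -5 3
ROT    : -5 3 3
SWAP   : -5 3 3
OVER   : -5 3 3 3
SUB    : -5 3 0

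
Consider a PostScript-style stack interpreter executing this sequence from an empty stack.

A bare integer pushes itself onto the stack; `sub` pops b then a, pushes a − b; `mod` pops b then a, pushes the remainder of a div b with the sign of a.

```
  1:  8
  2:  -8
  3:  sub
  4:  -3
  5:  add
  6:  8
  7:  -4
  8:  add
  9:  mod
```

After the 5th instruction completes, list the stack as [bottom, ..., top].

[13]

8   : [8]
-8  : [8, -8]
sub : [16]
-3  : [16, -3]
add : [13]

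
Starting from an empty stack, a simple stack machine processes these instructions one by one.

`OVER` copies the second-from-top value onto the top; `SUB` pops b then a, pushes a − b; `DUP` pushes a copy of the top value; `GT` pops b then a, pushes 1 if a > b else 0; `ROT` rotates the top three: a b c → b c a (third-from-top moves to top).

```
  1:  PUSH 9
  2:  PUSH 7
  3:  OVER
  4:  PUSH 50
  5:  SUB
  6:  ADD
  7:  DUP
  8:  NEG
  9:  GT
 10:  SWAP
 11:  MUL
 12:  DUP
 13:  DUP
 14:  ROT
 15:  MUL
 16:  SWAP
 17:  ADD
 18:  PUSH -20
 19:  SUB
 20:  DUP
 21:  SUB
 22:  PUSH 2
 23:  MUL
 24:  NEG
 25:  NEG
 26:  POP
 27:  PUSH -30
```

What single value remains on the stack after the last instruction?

PUSH 9   : [9]
PUSH 7   : [9, 7]
OVER     : [9, 7, 9]
PUSH 50  : [9, 7, 9, 50]
SUB      : [9, 7, -41]
ADD      : [9, -34]
DUP      : [9, -34, -34]
NEG      : [9, -34, 34]
GT       : [9, 0]
SWAP     : [0, 9]
MUL      : [0]
DUP      : [0, 0]
DUP      : [0, 0, 0]
ROT      : [0, 0, 0]
MUL      : [0, 0]
SWAP     : [0, 0]
ADD      : [0]
PUSH -20 : [0, -20]
SUB      : [20]
DUP      : [20, 20]
SUB      : [0]
PUSH 2   : [0, 2]
MUL      : [0]
NEG      : [0]
NEG      : [0]
POP      : []
PUSH -30 : [-30]

-30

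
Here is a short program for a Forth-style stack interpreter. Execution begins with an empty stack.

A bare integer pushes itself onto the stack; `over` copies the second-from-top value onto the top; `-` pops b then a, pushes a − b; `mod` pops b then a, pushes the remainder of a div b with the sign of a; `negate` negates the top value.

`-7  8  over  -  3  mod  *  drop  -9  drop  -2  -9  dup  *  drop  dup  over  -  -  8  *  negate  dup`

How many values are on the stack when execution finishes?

2

-7      [-7]
8       [-7, 8]
over    [-7, 8, -7]
-       [-7, 15]
3       [-7, 15, 3]
mod     [-7, 0]
*       [0]
drop    []
-9      [-9]
drop    []
-2      [-2]
-9      [-2, -9]
dup     [-2, -9, -9]
*       [-2, 81]
drop    [-2]
dup     [-2, -2]
over    [-2, -2, -2]
-       [-2, 0]
-       [-2]
8       [-2, 8]
*       [-16]
negate  [16]
dup     [16, 16]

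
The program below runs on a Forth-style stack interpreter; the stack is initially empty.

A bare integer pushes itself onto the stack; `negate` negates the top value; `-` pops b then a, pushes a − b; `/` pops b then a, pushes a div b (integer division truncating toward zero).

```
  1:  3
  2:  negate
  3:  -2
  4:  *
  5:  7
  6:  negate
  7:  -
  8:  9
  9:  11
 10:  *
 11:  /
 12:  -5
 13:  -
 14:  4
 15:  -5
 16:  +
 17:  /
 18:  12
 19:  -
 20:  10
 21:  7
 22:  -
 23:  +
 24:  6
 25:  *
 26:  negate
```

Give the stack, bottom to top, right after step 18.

[-5, 12]

3      → 3
negate → -3
-2     → -3 -2
*      → 6
7      → 6 7
negate → 6 -7
-      → 13
9      → 13 9
11     → 13 9 11
*      → 13 99
/      → 0
-5     → 0 -5
-      → 5
4      → 5 4
-5     → 5 4 -5
+      → 5 -1
/      → -5
12     → -5 12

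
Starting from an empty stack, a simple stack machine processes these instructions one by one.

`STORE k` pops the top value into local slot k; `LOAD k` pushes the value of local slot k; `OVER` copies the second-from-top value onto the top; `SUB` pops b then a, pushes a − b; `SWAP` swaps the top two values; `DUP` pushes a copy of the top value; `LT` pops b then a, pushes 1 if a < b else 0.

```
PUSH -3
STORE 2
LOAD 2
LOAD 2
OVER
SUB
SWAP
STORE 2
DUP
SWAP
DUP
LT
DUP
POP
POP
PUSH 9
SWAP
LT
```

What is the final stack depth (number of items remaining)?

1

PUSH -3 : -3
STORE 2 : (empty)
LOAD 2  : -3
LOAD 2  : -3 -3
OVER    : -3 -3 -3
SUB     : -3 0
SWAP    : 0 -3
STORE 2 : 0
DUP     : 0 0
SWAP    : 0 0
DUP     : 0 0 0
LT      : 0 0
DUP     : 0 0 0
POP     : 0 0
POP     : 0
PUSH 9  : 0 9
SWAP    : 9 0
LT      : 0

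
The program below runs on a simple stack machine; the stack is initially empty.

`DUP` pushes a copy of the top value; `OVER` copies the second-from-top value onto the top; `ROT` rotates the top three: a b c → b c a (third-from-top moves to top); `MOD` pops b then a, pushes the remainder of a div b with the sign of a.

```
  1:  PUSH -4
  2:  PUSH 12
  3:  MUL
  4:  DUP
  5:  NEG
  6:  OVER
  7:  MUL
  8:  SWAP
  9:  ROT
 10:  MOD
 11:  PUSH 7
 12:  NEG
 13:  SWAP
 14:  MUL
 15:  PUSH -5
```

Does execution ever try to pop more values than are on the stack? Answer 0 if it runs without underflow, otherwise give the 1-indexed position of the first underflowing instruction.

PUSH -4 → -4
PUSH 12 → -4 12
MUL     → -48
DUP     → -48 -48
NEG     → -48 48
OVER    → -48 48 -48
MUL     → -48 -2304
SWAP    → -2304 -48
ROT  — needs 3 operands, stack has 2 → underflow

9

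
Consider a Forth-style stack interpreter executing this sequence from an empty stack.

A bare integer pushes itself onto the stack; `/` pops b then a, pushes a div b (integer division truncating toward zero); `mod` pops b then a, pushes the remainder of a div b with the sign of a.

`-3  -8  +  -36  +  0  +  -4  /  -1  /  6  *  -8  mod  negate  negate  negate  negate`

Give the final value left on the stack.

-3     -> -3
-8     -> -3 -8
+      -> -11
-36    -> -11 -36
+      -> -47
0      -> -47 0
+      -> -47
-4     -> -47 -4
/      -> 11
-1     -> 11 -1
/      -> -11
6      -> -11 6
*      -> -66
-8     -> -66 -8
mod    -> -2
negate -> 2
negate -> -2
negate -> 2
negate -> -2

-2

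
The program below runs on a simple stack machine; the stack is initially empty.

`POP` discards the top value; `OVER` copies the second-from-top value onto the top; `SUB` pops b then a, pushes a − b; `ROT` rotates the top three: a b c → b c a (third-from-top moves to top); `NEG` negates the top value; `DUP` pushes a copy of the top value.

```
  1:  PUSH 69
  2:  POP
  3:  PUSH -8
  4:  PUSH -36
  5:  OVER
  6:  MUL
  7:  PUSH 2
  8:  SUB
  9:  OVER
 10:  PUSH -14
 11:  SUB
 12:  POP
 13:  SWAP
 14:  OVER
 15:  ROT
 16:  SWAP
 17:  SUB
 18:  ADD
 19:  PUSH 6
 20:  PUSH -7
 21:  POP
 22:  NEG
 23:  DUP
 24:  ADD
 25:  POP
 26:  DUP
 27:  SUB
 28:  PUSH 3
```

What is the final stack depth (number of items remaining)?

PUSH 69   [69]
POP       []
PUSH -8   [-8]
PUSH -36  [-8, -36]
OVER      [-8, -36, -8]
MUL       [-8, 288]
PUSH 2    [-8, 288, 2]
SUB       [-8, 286]
OVER      [-8, 286, -8]
PUSH -14  [-8, 286, -8, -14]
SUB       [-8, 286, 6]
POP       [-8, 286]
SWAP      [286, -8]
OVER      [286, -8, 286]
ROT       [-8, 286, 286]
SWAP      [-8, 286, 286]
SUB       [-8, 0]
ADD       [-8]
PUSH 6    [-8, 6]
PUSH -7   [-8, 6, -7]
POP       [-8, 6]
NEG       [-8, -6]
DUP       [-8, -6, -6]
ADD       [-8, -12]
POP       [-8]
DUP       [-8, -8]
SUB       [0]
PUSH 3    [0, 3]

2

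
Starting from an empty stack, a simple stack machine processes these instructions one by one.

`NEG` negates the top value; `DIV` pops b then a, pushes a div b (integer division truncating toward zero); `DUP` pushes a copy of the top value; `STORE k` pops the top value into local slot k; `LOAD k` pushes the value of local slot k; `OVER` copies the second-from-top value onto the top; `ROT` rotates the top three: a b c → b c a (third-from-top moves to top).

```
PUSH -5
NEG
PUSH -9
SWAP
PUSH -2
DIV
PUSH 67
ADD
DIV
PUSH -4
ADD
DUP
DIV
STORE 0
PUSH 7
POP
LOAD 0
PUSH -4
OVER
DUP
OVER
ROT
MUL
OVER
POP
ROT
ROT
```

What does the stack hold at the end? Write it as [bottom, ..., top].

[1, 1, -4, 1]

PUSH -5 -> [-5]
NEG     -> [5]
PUSH -9 -> [5, -9]
SWAP    -> [-9, 5]
PUSH -2 -> [-9, 5, -2]
DIV     -> [-9, -2]
PUSH 67 -> [-9, -2, 67]
ADD     -> [-9, 65]
DIV     -> [0]
PUSH -4 -> [0, -4]
ADD     -> [-4]
DUP     -> [-4, -4]
DIV     -> [1]
STORE 0 -> []
PUSH 7  -> [7]
POP     -> []
LOAD 0  -> [1]
PUSH -4 -> [1, -4]
OVER    -> [1, -4, 1]
DUP     -> [1, -4, 1, 1]
OVER    -> [1, -4, 1, 1, 1]
ROT     -> [1, -4, 1, 1, 1]
MUL     -> [1, -4, 1, 1]
OVER    -> [1, -4, 1, 1, 1]
POP     -> [1, -4, 1, 1]
ROT     -> [1, 1, 1, -4]
ROT     -> [1, 1, -4, 1]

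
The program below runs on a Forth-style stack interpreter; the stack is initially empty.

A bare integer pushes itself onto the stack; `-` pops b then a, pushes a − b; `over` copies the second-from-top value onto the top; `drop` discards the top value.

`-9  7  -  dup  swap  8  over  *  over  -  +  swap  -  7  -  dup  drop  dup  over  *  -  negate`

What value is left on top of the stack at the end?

14280

-9     : [-9]
7      : [-9, 7]
-      : [-16]
dup    : [-16, -16]
swap   : [-16, -16]
8      : [-16, -16, 8]
over   : [-16, -16, 8, -16]
*      : [-16, -16, -128]
over   : [-16, -16, -128, -16]
-      : [-16, -16, -112]
+      : [-16, -128]
swap   : [-128, -16]
-      : [-112]
7      : [-112, 7]
-      : [-119]
dup    : [-119, -119]
drop   : [-119]
dup    : [-119, -119]
over   : [-119, -119, -119]
*      : [-119, 14161]
-      : [-14280]
negate : [14280]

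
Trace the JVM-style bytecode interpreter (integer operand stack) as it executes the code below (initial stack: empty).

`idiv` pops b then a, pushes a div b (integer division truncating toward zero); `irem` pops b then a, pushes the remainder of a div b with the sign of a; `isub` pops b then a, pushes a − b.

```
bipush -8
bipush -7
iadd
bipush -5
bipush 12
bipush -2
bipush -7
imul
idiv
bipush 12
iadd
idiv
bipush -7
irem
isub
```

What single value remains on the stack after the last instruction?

bipush -8 → -8
bipush -7 → -8 -7
iadd      → -15
bipush -5 → -15 -5
bipush 12 → -15 -5 12
bipush -2 → -15 -5 12 -2
bipush -7 → -15 -5 12 -2 -7
imul      → -15 -5 12 14
idiv      → -15 -5 0
bipush 12 → -15 -5 0 12
iadd      → -15 -5 12
idiv      → -15 0
bipush -7 → -15 0 -7
irem      → -15 0
isub      → -15

-15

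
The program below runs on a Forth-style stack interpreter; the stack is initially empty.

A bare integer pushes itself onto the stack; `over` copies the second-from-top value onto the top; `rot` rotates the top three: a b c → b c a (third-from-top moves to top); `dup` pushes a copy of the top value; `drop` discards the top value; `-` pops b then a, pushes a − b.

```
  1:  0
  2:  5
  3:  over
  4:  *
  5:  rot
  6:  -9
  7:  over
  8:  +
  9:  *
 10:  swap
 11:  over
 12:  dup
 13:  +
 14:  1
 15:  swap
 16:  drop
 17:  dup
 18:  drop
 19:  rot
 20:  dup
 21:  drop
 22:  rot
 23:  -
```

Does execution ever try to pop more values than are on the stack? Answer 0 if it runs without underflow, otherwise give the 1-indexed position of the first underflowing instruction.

0    : 0
5    : 0 5
over : 0 5 0
*    : 0 0
rot  — needs 3 operands, stack has 2 → underflow

5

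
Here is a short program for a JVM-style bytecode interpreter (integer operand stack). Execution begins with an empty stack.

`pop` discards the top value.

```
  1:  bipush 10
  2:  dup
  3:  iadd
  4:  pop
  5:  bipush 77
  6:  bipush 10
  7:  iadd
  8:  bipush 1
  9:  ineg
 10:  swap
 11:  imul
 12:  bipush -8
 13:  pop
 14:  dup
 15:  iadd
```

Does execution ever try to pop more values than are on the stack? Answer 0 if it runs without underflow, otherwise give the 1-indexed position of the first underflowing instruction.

bipush 10  [10]
dup        [10, 10]
iadd       [20]
pop        []
bipush 77  [77]
bipush 10  [77, 10]
iadd       [87]
bipush 1   [87, 1]
ineg       [87, -1]
swap       [-1, 87]
imul       [-87]
bipush -8  [-87, -8]
pop        [-87]
dup        [-87, -87]
iadd       [-174]

0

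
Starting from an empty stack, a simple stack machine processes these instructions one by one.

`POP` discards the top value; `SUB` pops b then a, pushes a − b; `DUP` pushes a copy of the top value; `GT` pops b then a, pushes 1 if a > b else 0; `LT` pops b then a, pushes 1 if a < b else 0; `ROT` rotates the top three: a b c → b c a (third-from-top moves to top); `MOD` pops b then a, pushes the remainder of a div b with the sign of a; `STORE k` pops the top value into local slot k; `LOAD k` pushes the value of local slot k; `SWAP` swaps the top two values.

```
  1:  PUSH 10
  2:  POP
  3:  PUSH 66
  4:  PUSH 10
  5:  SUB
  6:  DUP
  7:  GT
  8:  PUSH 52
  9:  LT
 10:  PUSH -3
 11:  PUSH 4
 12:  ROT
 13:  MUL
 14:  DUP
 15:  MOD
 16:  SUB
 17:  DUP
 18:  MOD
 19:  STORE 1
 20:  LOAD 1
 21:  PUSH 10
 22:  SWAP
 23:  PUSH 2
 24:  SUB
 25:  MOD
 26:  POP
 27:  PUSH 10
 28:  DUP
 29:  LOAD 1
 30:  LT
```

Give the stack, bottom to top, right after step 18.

[0]

PUSH 10 → 10
POP     → (empty)
PUSH 66 → 66
PUSH 10 → 66 10
SUB     → 56
DUP     → 56 56
GT      → 0
PUSH 52 → 0 52
LT      → 1
PUSH -3 → 1 -3
PUSH 4  → 1 -3 4
ROT     → -3 4 1
MUL     → -3 4
DUP     → -3 4 4
MOD     → -3 0
SUB     → -3
DUP     → -3 -3
MOD     → 0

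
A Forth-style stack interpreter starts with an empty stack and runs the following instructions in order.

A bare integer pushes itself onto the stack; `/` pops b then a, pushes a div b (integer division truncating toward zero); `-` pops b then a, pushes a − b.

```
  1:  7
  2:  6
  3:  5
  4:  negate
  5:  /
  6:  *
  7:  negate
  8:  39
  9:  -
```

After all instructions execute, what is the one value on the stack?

7      → [7]
6      → [7, 6]
5      → [7, 6, 5]
negate → [7, 6, -5]
/      → [7, -1]
*      → [-7]
negate → [7]
39     → [7, 39]
-      → [-32]

-32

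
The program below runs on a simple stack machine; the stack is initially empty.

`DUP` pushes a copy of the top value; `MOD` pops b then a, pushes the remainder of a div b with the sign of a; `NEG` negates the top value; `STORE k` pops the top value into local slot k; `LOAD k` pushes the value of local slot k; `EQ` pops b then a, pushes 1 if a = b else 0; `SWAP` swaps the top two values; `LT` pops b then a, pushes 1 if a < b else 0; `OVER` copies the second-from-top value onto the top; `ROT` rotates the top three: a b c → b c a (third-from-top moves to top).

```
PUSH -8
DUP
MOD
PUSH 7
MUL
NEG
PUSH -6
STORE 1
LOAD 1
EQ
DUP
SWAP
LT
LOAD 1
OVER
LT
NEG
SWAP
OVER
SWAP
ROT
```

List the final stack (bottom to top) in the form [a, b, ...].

[-1, 0, -1]

PUSH -8 -> -8
DUP     -> -8 -8
MOD     -> 0
PUSH 7  -> 0 7
MUL     -> 0
NEG     -> 0
PUSH -6 -> 0 -6
STORE 1 -> 0
LOAD 1  -> 0 -6
EQ      -> 0
DUP     -> 0 0
SWAP    -> 0 0
LT      -> 0
LOAD 1  -> 0 -6
OVER    -> 0 -6 0
LT      -> 0 1
NEG     -> 0 -1
SWAP    -> -1 0
OVER    -> -1 0 -1
SWAP    -> -1 -1 0
ROT     -> -1 0 -1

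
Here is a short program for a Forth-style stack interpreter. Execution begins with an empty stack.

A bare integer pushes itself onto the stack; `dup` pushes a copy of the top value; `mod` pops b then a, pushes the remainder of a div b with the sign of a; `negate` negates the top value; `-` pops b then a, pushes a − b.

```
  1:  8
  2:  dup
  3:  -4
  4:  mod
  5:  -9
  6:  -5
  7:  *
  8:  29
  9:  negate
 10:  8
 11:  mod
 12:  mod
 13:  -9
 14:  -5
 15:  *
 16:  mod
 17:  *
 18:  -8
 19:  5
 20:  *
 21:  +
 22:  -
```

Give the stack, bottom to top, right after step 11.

8       8
dup     8 8
-4      8 8 -4
mod     8 0
-9      8 0 -9
-5      8 0 -9 -5
*       8 0 45
29      8 0 45 29
negate  8 0 45 -29
8       8 0 45 -29 8
mod     8 0 45 -5

[8, 0, 45, -5]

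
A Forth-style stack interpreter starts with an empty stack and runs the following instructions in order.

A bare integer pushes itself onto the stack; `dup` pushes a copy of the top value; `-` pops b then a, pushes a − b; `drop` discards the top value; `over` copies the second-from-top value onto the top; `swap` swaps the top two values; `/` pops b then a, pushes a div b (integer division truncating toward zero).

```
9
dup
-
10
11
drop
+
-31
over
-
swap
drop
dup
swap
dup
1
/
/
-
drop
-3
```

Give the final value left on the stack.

9    -> 9
dup  -> 9 9
-    -> 0
10   -> 0 10
11   -> 0 10 11
drop -> 0 10
+    -> 10
-31  -> 10 -31
over -> 10 -31 10
-    -> 10 -41
swap -> -41 10
drop -> -41
dup  -> -41 -41
swap -> -41 -41
dup  -> -41 -41 -41
1    -> -41 -41 -41 1
/    -> -41 -41 -41
/    -> -41 1
-    -> -42
drop -> (empty)
-3   -> -3

-3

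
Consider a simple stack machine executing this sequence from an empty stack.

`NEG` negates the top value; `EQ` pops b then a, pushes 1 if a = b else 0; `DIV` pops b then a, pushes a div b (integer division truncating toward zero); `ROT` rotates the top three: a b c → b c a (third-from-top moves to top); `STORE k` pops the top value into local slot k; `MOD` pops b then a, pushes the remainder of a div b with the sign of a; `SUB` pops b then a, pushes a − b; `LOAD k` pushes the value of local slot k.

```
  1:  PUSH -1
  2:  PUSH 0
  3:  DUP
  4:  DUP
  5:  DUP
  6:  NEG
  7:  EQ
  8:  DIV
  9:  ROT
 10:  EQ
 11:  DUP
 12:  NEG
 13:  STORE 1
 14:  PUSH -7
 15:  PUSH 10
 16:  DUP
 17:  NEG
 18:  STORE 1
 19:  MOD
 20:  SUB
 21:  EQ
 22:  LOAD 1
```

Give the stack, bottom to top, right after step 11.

PUSH -1  -1
PUSH 0   -1 0
DUP      -1 0 0
DUP      -1 0 0 0
DUP      -1 0 0 0 0
NEG      -1 0 0 0 0
EQ       -1 0 0 1
DIV      -1 0 0
ROT      0 0 -1
EQ       0 0
DUP      0 0 0

[0, 0, 0]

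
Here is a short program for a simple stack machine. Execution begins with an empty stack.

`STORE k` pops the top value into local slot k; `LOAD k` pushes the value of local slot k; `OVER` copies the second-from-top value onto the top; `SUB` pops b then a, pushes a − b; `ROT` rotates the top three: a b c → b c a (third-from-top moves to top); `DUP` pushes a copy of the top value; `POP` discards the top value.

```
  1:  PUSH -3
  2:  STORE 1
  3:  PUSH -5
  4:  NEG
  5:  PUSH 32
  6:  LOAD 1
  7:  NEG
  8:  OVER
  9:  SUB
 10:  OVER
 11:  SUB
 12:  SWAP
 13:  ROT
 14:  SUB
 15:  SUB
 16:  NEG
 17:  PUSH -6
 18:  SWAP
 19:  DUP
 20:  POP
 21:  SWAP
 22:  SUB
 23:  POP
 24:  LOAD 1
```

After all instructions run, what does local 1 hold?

-3

PUSH -3 → -3
STORE 1 → (empty)
PUSH -5 → -5
NEG     → 5
PUSH 32 → 5 32
LOAD 1  → 5 32 -3
NEG     → 5 32 3
OVER    → 5 32 3 32
SUB     → 5 32 -29
OVER    → 5 32 -29 32
SUB     → 5 32 -61
SWAP    → 5 -61 32
ROT     → -61 32 5
SUB     → -61 27
SUB     → -88
NEG     → 88
PUSH -6 → 88 -6
SWAP    → -6 88
DUP     → -6 88 88
POP     → -6 88
SWAP    → 88 -6
SUB     → 94
POP     → (empty)
LOAD 1  → -3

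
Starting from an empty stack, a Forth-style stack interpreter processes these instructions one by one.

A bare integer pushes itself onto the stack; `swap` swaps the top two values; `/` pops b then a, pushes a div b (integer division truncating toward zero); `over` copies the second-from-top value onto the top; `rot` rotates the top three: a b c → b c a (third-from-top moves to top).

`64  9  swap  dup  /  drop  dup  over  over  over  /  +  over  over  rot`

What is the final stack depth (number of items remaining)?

64   -> 64
9    -> 64 9
swap -> 9 64
dup  -> 9 64 64
/    -> 9 1
drop -> 9
dup  -> 9 9
over -> 9 9 9
over -> 9 9 9 9
over -> 9 9 9 9 9
/    -> 9 9 9 1
+    -> 9 9 10
over -> 9 9 10 9
over -> 9 9 10 9 10
rot  -> 9 9 9 10 10

5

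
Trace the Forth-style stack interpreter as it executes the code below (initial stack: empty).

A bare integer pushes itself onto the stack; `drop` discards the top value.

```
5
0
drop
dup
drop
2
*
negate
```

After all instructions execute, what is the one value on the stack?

5       5
0       5 0
drop    5
dup     5 5
drop    5
2       5 2
*       10
negate  -10

-10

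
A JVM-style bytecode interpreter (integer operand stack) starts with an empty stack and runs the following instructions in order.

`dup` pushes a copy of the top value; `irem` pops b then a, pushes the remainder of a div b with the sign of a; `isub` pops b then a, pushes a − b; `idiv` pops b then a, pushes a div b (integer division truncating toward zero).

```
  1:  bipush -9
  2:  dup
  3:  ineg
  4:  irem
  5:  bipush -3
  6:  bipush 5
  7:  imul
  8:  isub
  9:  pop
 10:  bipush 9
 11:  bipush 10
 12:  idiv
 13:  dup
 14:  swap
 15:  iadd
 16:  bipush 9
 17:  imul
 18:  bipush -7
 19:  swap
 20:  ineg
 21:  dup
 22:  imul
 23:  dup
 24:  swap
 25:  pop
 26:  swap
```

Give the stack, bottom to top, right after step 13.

[0, 0]

bipush -9 -> [-9]
dup       -> [-9, -9]
ineg      -> [-9, 9]
irem      -> [0]
bipush -3 -> [0, -3]
bipush 5  -> [0, -3, 5]
imul      -> [0, -15]
isub      -> [15]
pop       -> []
bipush 9  -> [9]
bipush 10 -> [9, 10]
idiv      -> [0]
dup       -> [0, 0]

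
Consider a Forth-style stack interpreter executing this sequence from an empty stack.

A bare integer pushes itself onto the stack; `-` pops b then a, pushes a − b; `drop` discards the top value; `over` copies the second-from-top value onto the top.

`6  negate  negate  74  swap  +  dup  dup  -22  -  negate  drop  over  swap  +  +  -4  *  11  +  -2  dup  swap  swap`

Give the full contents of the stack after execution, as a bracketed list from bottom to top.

[-949, -2, -2]

6      -> [6]
negate -> [-6]
negate -> [6]
74     -> [6, 74]
swap   -> [74, 6]
+      -> [80]
dup    -> [80, 80]
dup    -> [80, 80, 80]
-22    -> [80, 80, 80, -22]
-      -> [80, 80, 102]
negate -> [80, 80, -102]
drop   -> [80, 80]
over   -> [80, 80, 80]
swap   -> [80, 80, 80]
+      -> [80, 160]
+      -> [240]
-4     -> [240, -4]
*      -> [-960]
11     -> [-960, 11]
+      -> [-949]
-2     -> [-949, -2]
dup    -> [-949, -2, -2]
swap   -> [-949, -2, -2]
swap   -> [-949, -2, -2]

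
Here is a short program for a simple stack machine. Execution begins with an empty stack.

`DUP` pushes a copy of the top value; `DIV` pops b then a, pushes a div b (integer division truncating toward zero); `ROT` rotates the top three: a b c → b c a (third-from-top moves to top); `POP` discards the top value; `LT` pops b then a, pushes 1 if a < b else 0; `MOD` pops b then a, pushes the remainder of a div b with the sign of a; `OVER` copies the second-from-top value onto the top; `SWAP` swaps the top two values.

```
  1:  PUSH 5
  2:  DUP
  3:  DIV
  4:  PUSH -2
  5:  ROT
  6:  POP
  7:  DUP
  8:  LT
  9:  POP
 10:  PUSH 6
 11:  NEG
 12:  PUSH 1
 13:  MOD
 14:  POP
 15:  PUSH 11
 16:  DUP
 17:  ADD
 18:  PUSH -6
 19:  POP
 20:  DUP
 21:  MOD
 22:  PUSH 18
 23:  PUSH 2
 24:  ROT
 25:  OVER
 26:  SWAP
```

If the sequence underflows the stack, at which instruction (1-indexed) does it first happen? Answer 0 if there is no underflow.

5

PUSH 5   5
DUP      5 5
DIV      1
PUSH -2  1 -2
ROT  — needs 3 operands, stack has 2 → underflow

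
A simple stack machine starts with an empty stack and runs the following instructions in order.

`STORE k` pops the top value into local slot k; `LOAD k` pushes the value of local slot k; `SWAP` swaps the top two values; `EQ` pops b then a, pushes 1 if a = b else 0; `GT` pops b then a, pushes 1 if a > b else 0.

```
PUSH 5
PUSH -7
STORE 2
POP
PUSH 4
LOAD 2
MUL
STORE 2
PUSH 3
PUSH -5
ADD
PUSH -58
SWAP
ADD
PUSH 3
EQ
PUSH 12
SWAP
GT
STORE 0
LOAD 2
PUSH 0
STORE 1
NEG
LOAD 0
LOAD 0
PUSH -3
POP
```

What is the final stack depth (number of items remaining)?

PUSH 5   → 5
PUSH -7  → 5 -7
STORE 2  → 5
POP      → (empty)
PUSH 4   → 4
LOAD 2   → 4 -7
MUL      → -28
STORE 2  → (empty)
PUSH 3   → 3
PUSH -5  → 3 -5
ADD      → -2
PUSH -58 → -2 -58
SWAP     → -58 -2
ADD      → -60
PUSH 3   → -60 3
EQ       → 0
PUSH 12  → 0 12
SWAP     → 12 0
GT       → 1
STORE 0  → (empty)
LOAD 2   → -28
PUSH 0   → -28 0
STORE 1  → -28
NEG      → 28
LOAD 0   → 28 1
LOAD 0   → 28 1 1
PUSH -3  → 28 1 1 -3
POP      → 28 1 1

3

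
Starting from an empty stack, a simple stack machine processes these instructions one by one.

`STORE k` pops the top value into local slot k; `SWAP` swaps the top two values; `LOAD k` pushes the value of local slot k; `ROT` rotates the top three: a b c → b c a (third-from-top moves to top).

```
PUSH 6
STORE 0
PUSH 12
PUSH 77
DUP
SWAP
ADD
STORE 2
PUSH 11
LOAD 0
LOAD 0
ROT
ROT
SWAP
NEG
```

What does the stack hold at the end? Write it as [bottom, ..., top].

[12, 6, 6, -11]

PUSH 6   [6]
STORE 0  []
PUSH 12  [12]
PUSH 77  [12, 77]
DUP      [12, 77, 77]
SWAP     [12, 77, 77]
ADD      [12, 154]
STORE 2  [12]
PUSH 11  [12, 11]
LOAD 0   [12, 11, 6]
LOAD 0   [12, 11, 6, 6]
ROT      [12, 6, 6, 11]
ROT      [12, 6, 11, 6]
SWAP     [12, 6, 6, 11]
NEG      [12, 6, 6, -11]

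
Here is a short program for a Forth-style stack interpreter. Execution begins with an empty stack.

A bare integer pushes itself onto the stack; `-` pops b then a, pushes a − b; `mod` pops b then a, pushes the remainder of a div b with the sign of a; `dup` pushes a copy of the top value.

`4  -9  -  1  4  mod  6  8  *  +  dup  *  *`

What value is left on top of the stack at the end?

31213

4    4
-9   4 -9
-    13
1    13 1
4    13 1 4
mod  13 1
6    13 1 6
8    13 1 6 8
*    13 1 48
+    13 49
dup  13 49 49
*    13 2401
*    31213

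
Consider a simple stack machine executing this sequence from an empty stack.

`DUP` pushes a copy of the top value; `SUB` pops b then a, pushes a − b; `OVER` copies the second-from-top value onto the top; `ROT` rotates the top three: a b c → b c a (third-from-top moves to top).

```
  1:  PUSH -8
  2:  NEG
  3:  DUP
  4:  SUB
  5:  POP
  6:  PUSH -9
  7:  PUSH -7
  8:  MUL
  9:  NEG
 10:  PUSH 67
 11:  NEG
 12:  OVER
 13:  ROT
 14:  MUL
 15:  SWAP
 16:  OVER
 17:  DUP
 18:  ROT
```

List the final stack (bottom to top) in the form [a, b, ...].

[3969, 3969, 3969, -67]

PUSH -8 -> [-8]
NEG     -> [8]
DUP     -> [8, 8]
SUB     -> [0]
POP     -> []
PUSH -9 -> [-9]
PUSH -7 -> [-9, -7]
MUL     -> [63]
NEG     -> [-63]
PUSH 67 -> [-63, 67]
NEG     -> [-63, -67]
OVER    -> [-63, -67, -63]
ROT     -> [-67, -63, -63]
MUL     -> [-67, 3969]
SWAP    -> [3969, -67]
OVER    -> [3969, -67, 3969]
DUP     -> [3969, -67, 3969, 3969]
ROT     -> [3969, 3969, 3969, -67]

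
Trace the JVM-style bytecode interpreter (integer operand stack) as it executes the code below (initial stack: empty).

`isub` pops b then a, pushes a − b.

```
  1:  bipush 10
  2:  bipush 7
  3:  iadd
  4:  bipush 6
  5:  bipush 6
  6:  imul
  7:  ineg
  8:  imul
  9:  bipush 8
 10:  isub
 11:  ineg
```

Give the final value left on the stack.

620

bipush 10  10
bipush 7   10 7
iadd       17
bipush 6   17 6
bipush 6   17 6 6
imul       17 36
ineg       17 -36
imul       -612
bipush 8   -612 8
isub       -620
ineg       620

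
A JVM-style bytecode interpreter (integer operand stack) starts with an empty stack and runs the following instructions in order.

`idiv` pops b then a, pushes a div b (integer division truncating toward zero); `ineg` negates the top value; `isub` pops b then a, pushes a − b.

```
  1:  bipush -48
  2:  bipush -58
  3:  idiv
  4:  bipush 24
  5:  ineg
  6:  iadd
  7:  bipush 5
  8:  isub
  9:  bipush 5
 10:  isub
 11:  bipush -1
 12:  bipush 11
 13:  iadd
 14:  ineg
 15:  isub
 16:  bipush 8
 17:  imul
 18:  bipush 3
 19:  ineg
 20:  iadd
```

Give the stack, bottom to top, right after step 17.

bipush -48 : -48
bipush -58 : -48 -58
idiv       : 0
bipush 24  : 0 24
ineg       : 0 -24
iadd       : -24
bipush 5   : -24 5
isub       : -29
bipush 5   : -29 5
isub       : -34
bipush -1  : -34 -1
bipush 11  : -34 -1 11
iadd       : -34 10
ineg       : -34 -10
isub       : -24
bipush 8   : -24 8
imul       : -192

[-192]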